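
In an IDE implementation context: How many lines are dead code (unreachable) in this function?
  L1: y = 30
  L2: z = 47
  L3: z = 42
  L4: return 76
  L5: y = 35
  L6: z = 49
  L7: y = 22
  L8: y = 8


Analyzing control flow:
  L1: reachable (before return)
  L2: reachable (before return)
  L3: reachable (before return)
  L4: reachable (return statement)
  L5: DEAD (after return at L4)
  L6: DEAD (after return at L4)
  L7: DEAD (after return at L4)
  L8: DEAD (after return at L4)
Return at L4, total lines = 8
Dead lines: L5 through L8
Count: 4

4


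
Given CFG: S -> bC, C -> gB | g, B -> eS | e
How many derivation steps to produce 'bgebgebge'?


Grammar: S -> bC, C -> gB | g, B -> eS | e
Deriving 'bgebgebge':
Step 1: S -> bC => bC
Step 2: C -> gB => bgB
Step 3: B -> eS => bgeS
Step 4: S -> bC => bgebC
Step 5: C -> gB => bgebgB
Step 6: B -> eS => bgebgeS
Step 7: S -> bC => bgebgebC
Step 8: C -> gB => bgebgebgB
Step 9: B -> e => bgebgebge
Total derivation steps: 9

9


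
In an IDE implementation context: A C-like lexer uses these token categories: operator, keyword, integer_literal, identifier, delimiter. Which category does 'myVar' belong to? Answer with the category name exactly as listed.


Token: 'myVar'
Checking categories:
  identifier: YES
  integer_literal: no
  operator: no
  keyword: no
  delimiter: no
Category: identifier

identifier


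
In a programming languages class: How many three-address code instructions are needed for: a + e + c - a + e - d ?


Expression: a + e + c - a + e - d
Generating three-address code (respecting * over +/- precedence):
  Instruction 1: t1 = a + e
  Instruction 2: t2 = t1 + c
  Instruction 3: t3 = t2 - a
  Instruction 4: t4 = t3 + e
  Instruction 5: t5 = t4 - d
Total instructions: 5

5


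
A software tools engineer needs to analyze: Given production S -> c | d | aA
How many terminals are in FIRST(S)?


Production: S -> c | d | aA
Examining each alternative for leading terminals:
  S -> c : first terminal = 'c'
  S -> d : first terminal = 'd'
  S -> aA : first terminal = 'a'
FIRST(S) = {a, c, d}
Count: 3

3


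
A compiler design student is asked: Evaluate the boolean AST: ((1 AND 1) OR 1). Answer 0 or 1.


Step 1: Evaluate inner node
  1 AND 1 = 1
Step 2: Evaluate root node
  1 OR 1 = 1

1


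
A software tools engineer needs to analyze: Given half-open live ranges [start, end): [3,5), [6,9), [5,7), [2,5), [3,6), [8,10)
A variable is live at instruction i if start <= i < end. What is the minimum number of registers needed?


Live ranges:
  Var0: [3, 5)
  Var1: [6, 9)
  Var2: [5, 7)
  Var3: [2, 5)
  Var4: [3, 6)
  Var5: [8, 10)
Sweep-line events (position, delta, active):
  pos=2 start -> active=1
  pos=3 start -> active=2
  pos=3 start -> active=3
  pos=5 end -> active=2
  pos=5 end -> active=1
  pos=5 start -> active=2
  pos=6 end -> active=1
  pos=6 start -> active=2
  pos=7 end -> active=1
  pos=8 start -> active=2
  pos=9 end -> active=1
  pos=10 end -> active=0
Maximum simultaneous active: 3
Minimum registers needed: 3

3


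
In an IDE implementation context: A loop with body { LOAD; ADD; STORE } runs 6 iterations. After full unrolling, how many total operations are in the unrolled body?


Loop body operations: LOAD, ADD, STORE (3 ops per iteration)
Unrolling 6 iterations:
  Iteration 1: LOAD, ADD, STORE (3 ops)
  Iteration 2: LOAD, ADD, STORE (3 ops)
  Iteration 3: LOAD, ADD, STORE (3 ops)
  Iteration 4: LOAD, ADD, STORE (3 ops)
  Iteration 5: LOAD, ADD, STORE (3 ops)
  Iteration 6: LOAD, ADD, STORE (3 ops)
Total: 6 iterations * 3 ops/iter = 18 operations

18


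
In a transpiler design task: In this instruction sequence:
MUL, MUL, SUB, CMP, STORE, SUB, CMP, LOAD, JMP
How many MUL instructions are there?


Scanning instruction sequence for MUL:
  Position 1: MUL <- MATCH
  Position 2: MUL <- MATCH
  Position 3: SUB
  Position 4: CMP
  Position 5: STORE
  Position 6: SUB
  Position 7: CMP
  Position 8: LOAD
  Position 9: JMP
Matches at positions: [1, 2]
Total MUL count: 2

2


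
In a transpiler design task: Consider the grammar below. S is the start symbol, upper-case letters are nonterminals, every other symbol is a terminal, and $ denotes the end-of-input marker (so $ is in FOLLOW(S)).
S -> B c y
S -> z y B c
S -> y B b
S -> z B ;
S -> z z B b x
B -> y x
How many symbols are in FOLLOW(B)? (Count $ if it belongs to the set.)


S is the start symbol and does not occur in any rule body, so FOLLOW(S) = {$}.
Examining every occurrence of B in a rule body:
  S -> B c y : B is followed by terminal 'c' -> add 'c'
  S -> z y B c : B is followed by terminal 'c' -> add 'c' (already in the set)
  S -> y B b : B is followed by terminal 'b' -> add 'b'
  S -> z B ; : B is followed by terminal ';' -> add ';'
  S -> z z B b x : B is followed by terminal 'b' -> add 'b' (already in the set)
  B -> y x : B does not occur in the body -> contributes nothing
FOLLOW(B) = {;, b, c}
Count: 3

3


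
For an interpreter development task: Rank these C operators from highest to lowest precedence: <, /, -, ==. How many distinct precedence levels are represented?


Looking up precedence for each operator:
  < -> precedence 4
  / -> precedence 6
  - -> precedence 5
  == -> precedence 3
Sorted highest to lowest: /, -, <, ==
Distinct precedence values: [6, 5, 4, 3]
Number of distinct levels: 4

4


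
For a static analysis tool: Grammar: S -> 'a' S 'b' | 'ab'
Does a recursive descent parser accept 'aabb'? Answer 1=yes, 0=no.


Grammar accepts strings of the form a^n b^n (n >= 1)
Word: 'aabb'
Counting: 2 a's and 2 b's
Check: 2 == 2? Yes
Derivation (S -> aSb applied 1 time(s), then S -> ab): S => aSb => aabb
Accepted

1


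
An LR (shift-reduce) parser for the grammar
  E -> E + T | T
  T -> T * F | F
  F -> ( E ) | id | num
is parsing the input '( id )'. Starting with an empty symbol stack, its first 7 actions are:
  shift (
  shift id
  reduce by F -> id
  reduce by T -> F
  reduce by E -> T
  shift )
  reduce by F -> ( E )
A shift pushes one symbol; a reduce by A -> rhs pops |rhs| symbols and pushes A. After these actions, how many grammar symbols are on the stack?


Tracking the symbol stack through each action:
  Action 1: shift '(' : push -> stack = [(] (size 1)
  Action 2: shift 'id' : push -> stack = [(, id] (size 2)
  Action 3: reduce by F -> id : pop 1, push F -> stack = [(, F] (size 2)
  Action 4: reduce by T -> F : pop 1, push T -> stack = [(, T] (size 2)
  Action 5: reduce by E -> T : pop 1, push E -> stack = [(, E] (size 2)
  Action 6: shift ')' : push -> stack = [(, E, )] (size 3)
  Action 7: reduce by F -> ( E ) : pop 3, push F -> stack = [F] (size 1)
Final stack size: 1

1


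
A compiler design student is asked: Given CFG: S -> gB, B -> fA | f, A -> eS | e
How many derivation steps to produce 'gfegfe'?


Grammar: S -> gB, B -> fA | f, A -> eS | e
Deriving 'gfegfe':
Step 1: S -> gB => gB
Step 2: B -> fA => gfA
Step 3: A -> eS => gfeS
Step 4: S -> gB => gfegB
Step 5: B -> fA => gfegfA
Step 6: A -> e => gfegfe
Total derivation steps: 6

6


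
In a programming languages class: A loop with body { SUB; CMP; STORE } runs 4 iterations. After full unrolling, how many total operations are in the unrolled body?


Loop body operations: SUB, CMP, STORE (3 ops per iteration)
Unrolling 4 iterations:
  Iteration 1: SUB, CMP, STORE (3 ops)
  Iteration 2: SUB, CMP, STORE (3 ops)
  Iteration 3: SUB, CMP, STORE (3 ops)
  Iteration 4: SUB, CMP, STORE (3 ops)
Total: 4 iterations * 3 ops/iter = 12 operations

12


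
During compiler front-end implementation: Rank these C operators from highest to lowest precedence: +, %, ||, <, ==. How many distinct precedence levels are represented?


Looking up precedence for each operator:
  + -> precedence 5
  % -> precedence 6
  || -> precedence 1
  < -> precedence 4
  == -> precedence 3
Sorted highest to lowest: %, +, <, ==, ||
Distinct precedence values: [6, 5, 4, 3, 1]
Number of distinct levels: 5

5


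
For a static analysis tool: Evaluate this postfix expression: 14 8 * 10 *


Processing tokens left to right:
Push 14, Push 8
Pop 14 and 8, compute 14 * 8 = 112, push 112
Push 10
Pop 112 and 10, compute 112 * 10 = 1120, push 1120
Stack result: 1120

1120


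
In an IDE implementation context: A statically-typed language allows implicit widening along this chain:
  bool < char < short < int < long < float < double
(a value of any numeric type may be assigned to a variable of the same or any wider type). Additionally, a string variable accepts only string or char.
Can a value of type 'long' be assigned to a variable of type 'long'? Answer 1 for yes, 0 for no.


Target variable type: long
Source value type: long
Numeric ranks: long=4, long=4
Widening allowed iff rank(source) <= rank(target): 4 <= 4? Yes
Result: 1

1


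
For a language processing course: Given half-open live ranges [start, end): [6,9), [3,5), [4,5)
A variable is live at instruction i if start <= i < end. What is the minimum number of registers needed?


Live ranges:
  Var0: [6, 9)
  Var1: [3, 5)
  Var2: [4, 5)
Sweep-line events (position, delta, active):
  pos=3 start -> active=1
  pos=4 start -> active=2
  pos=5 end -> active=1
  pos=5 end -> active=0
  pos=6 start -> active=1
  pos=9 end -> active=0
Maximum simultaneous active: 2
Minimum registers needed: 2

2


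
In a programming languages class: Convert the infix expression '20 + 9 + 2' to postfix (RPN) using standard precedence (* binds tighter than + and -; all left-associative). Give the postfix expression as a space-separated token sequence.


Applying the shunting-yard algorithm:
  Operand 20 -> output
  Push '+' onto operator stack -> op-stack: [+]
  Operand 9 -> output
  See '+' (prec 1); top '+' (prec 1) >= it -> pop '+' to output
  Push '+' onto operator stack -> op-stack: [+]
  Operand 2 -> output
  End of input: pop '+' to output
Postfix result: 20 9 + 2 +

20 9 + 2 +


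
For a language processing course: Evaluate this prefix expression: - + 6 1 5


Parsing prefix expression: - + 6 1 5
Step 1: Innermost operation '+ 6 1'
  6 + 1 = 7
Step 2: Outer operation '- [7] 5'
  7 - 5 = 2

2


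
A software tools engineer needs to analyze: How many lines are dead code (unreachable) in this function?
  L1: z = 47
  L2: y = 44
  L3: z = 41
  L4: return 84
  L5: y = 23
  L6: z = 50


Analyzing control flow:
  L1: reachable (before return)
  L2: reachable (before return)
  L3: reachable (before return)
  L4: reachable (return statement)
  L5: DEAD (after return at L4)
  L6: DEAD (after return at L4)
Return at L4, total lines = 6
Dead lines: L5 through L6
Count: 2

2


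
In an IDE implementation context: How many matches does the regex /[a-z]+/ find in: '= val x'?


Pattern: /[a-z]+/ (identifiers)
Input: '= val x'
Scanning for matches:
  Match 1: 'val'
  Match 2: 'x'
Total matches: 2

2


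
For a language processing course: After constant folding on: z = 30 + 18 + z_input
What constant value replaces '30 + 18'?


Identifying constant sub-expression:
  Original: z = 30 + 18 + z_input
  30 and 18 are both compile-time constants
  Evaluating: 30 + 18 = 48
  After folding: z = 48 + z_input

48


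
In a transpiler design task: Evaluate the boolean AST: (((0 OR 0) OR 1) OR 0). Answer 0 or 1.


Step 1: Evaluate inner node
  0 OR 0 = 0
Step 2: Evaluate next node
  0 OR 1 = 1
Step 3: Evaluate root node
  1 OR 0 = 1

1


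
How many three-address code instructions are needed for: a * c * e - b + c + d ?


Expression: a * c * e - b + c + d
Generating three-address code (respecting * over +/- precedence):
  Instruction 1: t1 = a * c
  Instruction 2: t2 = t1 * e
  Instruction 3: t3 = t2 - b
  Instruction 4: t4 = t3 + c
  Instruction 5: t5 = t4 + d
Total instructions: 5

5


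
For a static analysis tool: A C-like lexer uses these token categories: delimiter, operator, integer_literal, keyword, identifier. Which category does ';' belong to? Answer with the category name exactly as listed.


Token: ';'
Checking categories:
  identifier: no
  integer_literal: no
  operator: no
  keyword: no
  delimiter: YES
Category: delimiter

delimiter


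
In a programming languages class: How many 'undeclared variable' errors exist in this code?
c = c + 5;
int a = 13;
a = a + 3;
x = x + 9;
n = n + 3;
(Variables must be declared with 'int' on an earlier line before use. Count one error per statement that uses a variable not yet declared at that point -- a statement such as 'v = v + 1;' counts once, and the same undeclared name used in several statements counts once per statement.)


Scanning code line by line:
  Line 1: use 'c' -> ERROR (undeclared)
  Line 2: declare 'a' -> declared = ['a']
  Line 3: use 'a' -> OK (declared)
  Line 4: use 'x' -> ERROR (undeclared)
  Line 5: use 'n' -> ERROR (undeclared)
Total undeclared variable errors: 3

3


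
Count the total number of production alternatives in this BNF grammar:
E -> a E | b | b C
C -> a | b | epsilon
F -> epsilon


Counting alternatives per rule:
  E: 3 alternative(s)
  C: 3 alternative(s)
  F: 1 alternative(s)
Sum: 3 + 3 + 1 = 7

7


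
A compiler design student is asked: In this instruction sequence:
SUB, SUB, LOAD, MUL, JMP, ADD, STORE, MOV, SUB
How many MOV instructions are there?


Scanning instruction sequence for MOV:
  Position 1: SUB
  Position 2: SUB
  Position 3: LOAD
  Position 4: MUL
  Position 5: JMP
  Position 6: ADD
  Position 7: STORE
  Position 8: MOV <- MATCH
  Position 9: SUB
Matches at positions: [8]
Total MOV count: 1

1


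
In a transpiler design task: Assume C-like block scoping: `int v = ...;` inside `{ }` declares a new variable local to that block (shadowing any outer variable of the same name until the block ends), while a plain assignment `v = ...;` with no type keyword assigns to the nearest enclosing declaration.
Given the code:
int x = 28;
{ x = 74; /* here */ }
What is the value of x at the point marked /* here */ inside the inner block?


Analyzing scoping rules:
Outer scope: declares x = 28
Inner block: 'x = 74;' has no type keyword, so it is an assignment to the outer x (no shadowing)
Inside the block, after the assignment -> 74
Result: 74

74


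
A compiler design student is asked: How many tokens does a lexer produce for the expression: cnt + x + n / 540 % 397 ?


Scanning 'cnt + x + n / 540 % 397'
Token 1: 'cnt' -> identifier
Token 2: '+' -> operator
Token 3: 'x' -> identifier
Token 4: '+' -> operator
Token 5: 'n' -> identifier
Token 6: '/' -> operator
Token 7: '540' -> integer_literal
Token 8: '%' -> operator
Token 9: '397' -> integer_literal
Total tokens: 9

9


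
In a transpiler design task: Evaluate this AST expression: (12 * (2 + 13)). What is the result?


Expression: (12 * (2 + 13))
Evaluating step by step:
  2 + 13 = 15
  12 * 15 = 180
Result: 180

180


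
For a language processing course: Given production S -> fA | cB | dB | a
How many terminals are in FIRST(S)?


Production: S -> fA | cB | dB | a
Examining each alternative for leading terminals:
  S -> fA : first terminal = 'f'
  S -> cB : first terminal = 'c'
  S -> dB : first terminal = 'd'
  S -> a : first terminal = 'a'
FIRST(S) = {a, c, d, f}
Count: 4

4


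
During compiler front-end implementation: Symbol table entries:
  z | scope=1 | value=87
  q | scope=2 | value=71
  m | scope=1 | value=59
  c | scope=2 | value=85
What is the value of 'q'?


Searching symbol table for 'q':
  z | scope=1 | value=87
  q | scope=2 | value=71 <- MATCH
  m | scope=1 | value=59
  c | scope=2 | value=85
Found 'q' at scope 2 with value 71

71


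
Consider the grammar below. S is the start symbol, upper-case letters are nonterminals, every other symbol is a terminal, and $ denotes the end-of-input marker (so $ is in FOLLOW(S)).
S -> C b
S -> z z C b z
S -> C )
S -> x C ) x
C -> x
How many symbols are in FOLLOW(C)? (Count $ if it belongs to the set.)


S is the start symbol and does not occur in any rule body, so FOLLOW(S) = {$}.
Examining every occurrence of C in a rule body:
  S -> C b : C is followed by terminal 'b' -> add 'b'
  S -> z z C b z : C is followed by terminal 'b' -> add 'b' (already in the set)
  S -> C ) : C is followed by terminal ')' -> add ')'
  S -> x C ) x : C is followed by terminal ')' -> add ')' (already in the set)
  C -> x : C does not occur in the body -> contributes nothing
FOLLOW(C) = {), b}
Count: 2

2


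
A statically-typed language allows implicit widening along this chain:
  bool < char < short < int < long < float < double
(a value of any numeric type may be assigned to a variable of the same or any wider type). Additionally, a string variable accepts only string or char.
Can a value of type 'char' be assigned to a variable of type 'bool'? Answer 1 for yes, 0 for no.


Target variable type: bool
Source value type: char
Numeric ranks: char=1, bool=0
Widening allowed iff rank(source) <= rank(target): 1 <= 0? No
Result: 0

0


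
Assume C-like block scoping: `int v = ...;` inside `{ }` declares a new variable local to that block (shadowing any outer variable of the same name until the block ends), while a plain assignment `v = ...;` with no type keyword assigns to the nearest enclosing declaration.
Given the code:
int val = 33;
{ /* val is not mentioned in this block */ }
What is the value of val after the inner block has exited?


Analyzing scoping rules:
Outer scope: declares val = 33
Inner block: val is neither redeclared nor assigned -> unchanged
After the block -> 33
Result: 33

33


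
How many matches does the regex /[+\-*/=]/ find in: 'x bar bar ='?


Pattern: /[+\-*/=]/ (operators)
Input: 'x bar bar ='
Scanning for matches:
  Match 1: '='
Total matches: 1

1


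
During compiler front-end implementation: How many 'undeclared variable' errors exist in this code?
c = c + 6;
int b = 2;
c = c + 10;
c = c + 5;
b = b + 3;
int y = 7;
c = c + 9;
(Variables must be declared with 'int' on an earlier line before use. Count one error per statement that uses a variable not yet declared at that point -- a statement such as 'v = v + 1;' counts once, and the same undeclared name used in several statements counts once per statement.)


Scanning code line by line:
  Line 1: use 'c' -> ERROR (undeclared)
  Line 2: declare 'b' -> declared = ['b']
  Line 3: use 'c' -> ERROR (undeclared)
  Line 4: use 'c' -> ERROR (undeclared)
  Line 5: use 'b' -> OK (declared)
  Line 6: declare 'y' -> declared = ['b', 'y']
  Line 7: use 'c' -> ERROR (undeclared)
Total undeclared variable errors: 4

4


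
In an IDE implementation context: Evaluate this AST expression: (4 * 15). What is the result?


Expression: (4 * 15)
Evaluating step by step:
  4 * 15 = 60
Result: 60

60


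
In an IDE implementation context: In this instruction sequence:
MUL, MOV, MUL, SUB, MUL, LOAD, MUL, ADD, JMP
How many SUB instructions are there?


Scanning instruction sequence for SUB:
  Position 1: MUL
  Position 2: MOV
  Position 3: MUL
  Position 4: SUB <- MATCH
  Position 5: MUL
  Position 6: LOAD
  Position 7: MUL
  Position 8: ADD
  Position 9: JMP
Matches at positions: [4]
Total SUB count: 1

1


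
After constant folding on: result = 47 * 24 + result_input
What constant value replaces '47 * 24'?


Identifying constant sub-expression:
  Original: result = 47 * 24 + result_input
  47 and 24 are both compile-time constants
  Evaluating: 47 * 24 = 1128
  After folding: result = 1128 + result_input

1128


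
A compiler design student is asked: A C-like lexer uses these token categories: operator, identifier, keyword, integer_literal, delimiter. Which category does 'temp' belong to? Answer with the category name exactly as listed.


Token: 'temp'
Checking categories:
  identifier: YES
  integer_literal: no
  operator: no
  keyword: no
  delimiter: no
Category: identifier

identifier


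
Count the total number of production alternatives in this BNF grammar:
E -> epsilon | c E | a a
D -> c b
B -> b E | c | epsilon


Counting alternatives per rule:
  E: 3 alternative(s)
  D: 1 alternative(s)
  B: 3 alternative(s)
Sum: 3 + 1 + 3 = 7

7


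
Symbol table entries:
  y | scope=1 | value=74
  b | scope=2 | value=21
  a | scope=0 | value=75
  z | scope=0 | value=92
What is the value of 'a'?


Searching symbol table for 'a':
  y | scope=1 | value=74
  b | scope=2 | value=21
  a | scope=0 | value=75 <- MATCH
  z | scope=0 | value=92
Found 'a' at scope 0 with value 75

75


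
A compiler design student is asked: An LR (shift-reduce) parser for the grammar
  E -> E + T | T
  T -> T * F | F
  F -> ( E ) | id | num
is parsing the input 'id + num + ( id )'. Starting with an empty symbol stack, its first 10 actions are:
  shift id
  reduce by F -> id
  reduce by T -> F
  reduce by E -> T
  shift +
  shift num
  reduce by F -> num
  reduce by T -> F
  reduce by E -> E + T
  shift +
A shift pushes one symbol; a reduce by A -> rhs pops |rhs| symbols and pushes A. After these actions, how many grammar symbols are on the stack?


Tracking the symbol stack through each action:
  Action 1: shift 'id' : push -> stack = [id] (size 1)
  Action 2: reduce by F -> id : pop 1, push F -> stack = [F] (size 1)
  Action 3: reduce by T -> F : pop 1, push T -> stack = [T] (size 1)
  Action 4: reduce by E -> T : pop 1, push E -> stack = [E] (size 1)
  Action 5: shift '+' : push -> stack = [E, +] (size 2)
  Action 6: shift 'num' : push -> stack = [E, +, num] (size 3)
  Action 7: reduce by F -> num : pop 1, push F -> stack = [E, +, F] (size 3)
  Action 8: reduce by T -> F : pop 1, push T -> stack = [E, +, T] (size 3)
  Action 9: reduce by E -> E + T : pop 3, push E -> stack = [E] (size 1)
  Action 10: shift '+' : push -> stack = [E, +] (size 2)
Final stack size: 2

2


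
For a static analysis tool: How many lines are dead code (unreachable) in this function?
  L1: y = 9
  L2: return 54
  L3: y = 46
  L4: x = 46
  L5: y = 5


Analyzing control flow:
  L1: reachable (before return)
  L2: reachable (return statement)
  L3: DEAD (after return at L2)
  L4: DEAD (after return at L2)
  L5: DEAD (after return at L2)
Return at L2, total lines = 5
Dead lines: L3 through L5
Count: 3

3


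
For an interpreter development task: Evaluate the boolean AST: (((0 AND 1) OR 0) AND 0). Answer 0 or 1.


Step 1: Evaluate inner node
  0 AND 1 = 0
Step 2: Evaluate next node
  0 OR 0 = 0
Step 3: Evaluate root node
  0 AND 0 = 0

0


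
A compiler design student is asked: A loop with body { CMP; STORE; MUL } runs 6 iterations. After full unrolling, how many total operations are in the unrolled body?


Loop body operations: CMP, STORE, MUL (3 ops per iteration)
Unrolling 6 iterations:
  Iteration 1: CMP, STORE, MUL (3 ops)
  Iteration 2: CMP, STORE, MUL (3 ops)
  Iteration 3: CMP, STORE, MUL (3 ops)
  Iteration 4: CMP, STORE, MUL (3 ops)
  Iteration 5: CMP, STORE, MUL (3 ops)
  Iteration 6: CMP, STORE, MUL (3 ops)
Total: 6 iterations * 3 ops/iter = 18 operations

18


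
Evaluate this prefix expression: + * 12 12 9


Parsing prefix expression: + * 12 12 9
Step 1: Innermost operation '* 12 12'
  12 * 12 = 144
Step 2: Outer operation '+ [144] 9'
  144 + 9 = 153

153


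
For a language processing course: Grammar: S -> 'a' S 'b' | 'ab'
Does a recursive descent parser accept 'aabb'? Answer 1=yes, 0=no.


Grammar accepts strings of the form a^n b^n (n >= 1)
Word: 'aabb'
Counting: 2 a's and 2 b's
Check: 2 == 2? Yes
Derivation (S -> aSb applied 1 time(s), then S -> ab): S => aSb => aabb
Accepted

1


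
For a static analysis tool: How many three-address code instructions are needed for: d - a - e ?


Expression: d - a - e
Generating three-address code (respecting * over +/- precedence):
  Instruction 1: t1 = d - a
  Instruction 2: t2 = t1 - e
Total instructions: 2

2


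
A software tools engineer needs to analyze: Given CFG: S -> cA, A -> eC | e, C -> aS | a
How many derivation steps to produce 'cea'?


Grammar: S -> cA, A -> eC | e, C -> aS | a
Deriving 'cea':
Step 1: S -> cA => cA
Step 2: A -> eC => ceC
Step 3: C -> a => cea
Total derivation steps: 3

3


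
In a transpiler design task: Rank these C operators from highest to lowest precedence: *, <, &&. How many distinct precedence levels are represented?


Looking up precedence for each operator:
  * -> precedence 6
  < -> precedence 4
  && -> precedence 2
Sorted highest to lowest: *, <, &&
Distinct precedence values: [6, 4, 2]
Number of distinct levels: 3

3


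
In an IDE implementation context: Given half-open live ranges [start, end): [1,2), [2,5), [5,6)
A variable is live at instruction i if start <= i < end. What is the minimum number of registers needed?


Live ranges:
  Var0: [1, 2)
  Var1: [2, 5)
  Var2: [5, 6)
Sweep-line events (position, delta, active):
  pos=1 start -> active=1
  pos=2 end -> active=0
  pos=2 start -> active=1
  pos=5 end -> active=0
  pos=5 start -> active=1
  pos=6 end -> active=0
Maximum simultaneous active: 1
Minimum registers needed: 1

1


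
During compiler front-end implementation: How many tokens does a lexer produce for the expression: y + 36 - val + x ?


Scanning 'y + 36 - val + x'
Token 1: 'y' -> identifier
Token 2: '+' -> operator
Token 3: '36' -> integer_literal
Token 4: '-' -> operator
Token 5: 'val' -> identifier
Token 6: '+' -> operator
Token 7: 'x' -> identifier
Total tokens: 7

7


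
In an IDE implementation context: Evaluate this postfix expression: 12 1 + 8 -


Processing tokens left to right:
Push 12, Push 1
Pop 12 and 1, compute 12 + 1 = 13, push 13
Push 8
Pop 13 and 8, compute 13 - 8 = 5, push 5
Stack result: 5

5


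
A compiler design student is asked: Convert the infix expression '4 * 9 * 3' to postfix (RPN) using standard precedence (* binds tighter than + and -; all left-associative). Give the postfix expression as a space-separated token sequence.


Applying the shunting-yard algorithm:
  Operand 4 -> output
  Push '*' onto operator stack -> op-stack: [*]
  Operand 9 -> output
  See '*' (prec 2); top '*' (prec 2) >= it -> pop '*' to output
  Push '*' onto operator stack -> op-stack: [*]
  Operand 3 -> output
  End of input: pop '*' to output
Postfix result: 4 9 * 3 *

4 9 * 3 *


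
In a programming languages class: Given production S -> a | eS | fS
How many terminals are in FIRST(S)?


Production: S -> a | eS | fS
Examining each alternative for leading terminals:
  S -> a : first terminal = 'a'
  S -> eS : first terminal = 'e'
  S -> fS : first terminal = 'f'
FIRST(S) = {a, e, f}
Count: 3

3


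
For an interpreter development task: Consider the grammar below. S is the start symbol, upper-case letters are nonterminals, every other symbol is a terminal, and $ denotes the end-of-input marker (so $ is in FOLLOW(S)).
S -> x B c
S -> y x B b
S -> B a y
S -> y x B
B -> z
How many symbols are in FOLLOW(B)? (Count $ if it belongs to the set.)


S is the start symbol and does not occur in any rule body, so FOLLOW(S) = {$}.
Examining every occurrence of B in a rule body:
  S -> x B c : B is followed by terminal 'c' -> add 'c'
  S -> y x B b : B is followed by terminal 'b' -> add 'b'
  S -> B a y : B is followed by terminal 'a' -> add 'a'
  S -> y x B : B is at the right end -> add FOLLOW(S) = {$}
  B -> z : B does not occur in the body -> contributes nothing
FOLLOW(B) = {a, b, c, $}
Count: 4

4


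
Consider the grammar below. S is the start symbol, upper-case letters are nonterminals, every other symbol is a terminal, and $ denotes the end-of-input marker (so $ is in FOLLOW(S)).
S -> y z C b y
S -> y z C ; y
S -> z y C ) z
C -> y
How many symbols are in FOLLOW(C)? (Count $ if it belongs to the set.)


S is the start symbol and does not occur in any rule body, so FOLLOW(S) = {$}.
Examining every occurrence of C in a rule body:
  S -> y z C b y : C is followed by terminal 'b' -> add 'b'
  S -> y z C ; y : C is followed by terminal ';' -> add ';'
  S -> z y C ) z : C is followed by terminal ')' -> add ')'
  C -> y : C does not occur in the body -> contributes nothing
FOLLOW(C) = {), ;, b}
Count: 3

3


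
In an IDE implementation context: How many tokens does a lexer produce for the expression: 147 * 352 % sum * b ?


Scanning '147 * 352 % sum * b'
Token 1: '147' -> integer_literal
Token 2: '*' -> operator
Token 3: '352' -> integer_literal
Token 4: '%' -> operator
Token 5: 'sum' -> identifier
Token 6: '*' -> operator
Token 7: 'b' -> identifier
Total tokens: 7

7


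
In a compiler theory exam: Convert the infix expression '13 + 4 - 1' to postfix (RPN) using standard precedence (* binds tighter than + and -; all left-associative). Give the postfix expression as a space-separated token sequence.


Applying the shunting-yard algorithm:
  Operand 13 -> output
  Push '+' onto operator stack -> op-stack: [+]
  Operand 4 -> output
  See '-' (prec 1); top '+' (prec 1) >= it -> pop '+' to output
  Push '-' onto operator stack -> op-stack: [-]
  Operand 1 -> output
  End of input: pop '-' to output
Postfix result: 13 4 + 1 -

13 4 + 1 -


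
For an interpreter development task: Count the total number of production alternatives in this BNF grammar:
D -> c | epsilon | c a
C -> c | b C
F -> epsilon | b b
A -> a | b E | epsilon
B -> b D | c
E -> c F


Counting alternatives per rule:
  D: 3 alternative(s)
  C: 2 alternative(s)
  F: 2 alternative(s)
  A: 3 alternative(s)
  B: 2 alternative(s)
  E: 1 alternative(s)
Sum: 3 + 2 + 2 + 3 + 2 + 1 = 13

13


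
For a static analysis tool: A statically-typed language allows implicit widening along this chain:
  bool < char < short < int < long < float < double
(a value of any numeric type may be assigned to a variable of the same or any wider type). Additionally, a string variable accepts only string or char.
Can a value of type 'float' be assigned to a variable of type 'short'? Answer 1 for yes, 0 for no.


Target variable type: short
Source value type: float
Numeric ranks: float=5, short=2
Widening allowed iff rank(source) <= rank(target): 5 <= 2? No
Result: 0

0


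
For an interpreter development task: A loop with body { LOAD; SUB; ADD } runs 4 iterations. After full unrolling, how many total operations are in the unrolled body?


Loop body operations: LOAD, SUB, ADD (3 ops per iteration)
Unrolling 4 iterations:
  Iteration 1: LOAD, SUB, ADD (3 ops)
  Iteration 2: LOAD, SUB, ADD (3 ops)
  Iteration 3: LOAD, SUB, ADD (3 ops)
  Iteration 4: LOAD, SUB, ADD (3 ops)
Total: 4 iterations * 3 ops/iter = 12 operations

12


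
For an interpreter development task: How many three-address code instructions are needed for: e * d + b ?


Expression: e * d + b
Generating three-address code (respecting * over +/- precedence):
  Instruction 1: t1 = e * d
  Instruction 2: t2 = t1 + b
Total instructions: 2

2


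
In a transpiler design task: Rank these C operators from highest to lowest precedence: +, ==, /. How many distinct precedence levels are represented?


Looking up precedence for each operator:
  + -> precedence 5
  == -> precedence 3
  / -> precedence 6
Sorted highest to lowest: /, +, ==
Distinct precedence values: [6, 5, 3]
Number of distinct levels: 3

3


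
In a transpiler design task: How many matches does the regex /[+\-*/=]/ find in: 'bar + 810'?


Pattern: /[+\-*/=]/ (operators)
Input: 'bar + 810'
Scanning for matches:
  Match 1: '+'
Total matches: 1

1


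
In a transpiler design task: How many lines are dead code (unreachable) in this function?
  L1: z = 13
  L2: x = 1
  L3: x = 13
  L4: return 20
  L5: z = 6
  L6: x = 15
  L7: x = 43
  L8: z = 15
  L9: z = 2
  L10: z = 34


Analyzing control flow:
  L1: reachable (before return)
  L2: reachable (before return)
  L3: reachable (before return)
  L4: reachable (return statement)
  L5: DEAD (after return at L4)
  L6: DEAD (after return at L4)
  L7: DEAD (after return at L4)
  L8: DEAD (after return at L4)
  L9: DEAD (after return at L4)
  L10: DEAD (after return at L4)
Return at L4, total lines = 10
Dead lines: L5 through L10
Count: 6

6


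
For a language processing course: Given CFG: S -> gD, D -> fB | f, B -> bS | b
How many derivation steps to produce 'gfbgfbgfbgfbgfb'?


Grammar: S -> gD, D -> fB | f, B -> bS | b
Deriving 'gfbgfbgfbgfbgfb':
Step 1: S -> gD => gD
Step 2: D -> fB => gfB
Step 3: B -> bS => gfbS
Step 4: S -> gD => gfbgD
Step 5: D -> fB => gfbgfB
Step 6: B -> bS => gfbgfbS
Step 7: S -> gD => gfbgfbgD
Step 8: D -> fB => gfbgfbgfB
Step 9: B -> bS => gfbgfbgfbS
Step 10: S -> gD => gfbgfbgfbgD
Step 11: D -> fB => gfbgfbgfbgfB
Step 12: B -> bS => gfbgfbgfbgfbS
Step 13: S -> gD => gfbgfbgfbgfbgD
Step 14: D -> fB => gfbgfbgfbgfbgfB
Step 15: B -> b => gfbgfbgfbgfbgfb
Total derivation steps: 15

15


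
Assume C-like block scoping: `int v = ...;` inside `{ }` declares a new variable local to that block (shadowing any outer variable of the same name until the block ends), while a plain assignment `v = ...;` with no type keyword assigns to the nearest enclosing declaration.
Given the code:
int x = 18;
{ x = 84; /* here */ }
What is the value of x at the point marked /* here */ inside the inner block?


Analyzing scoping rules:
Outer scope: declares x = 18
Inner block: 'x = 84;' has no type keyword, so it is an assignment to the outer x (no shadowing)
Inside the block, after the assignment -> 84
Result: 84

84


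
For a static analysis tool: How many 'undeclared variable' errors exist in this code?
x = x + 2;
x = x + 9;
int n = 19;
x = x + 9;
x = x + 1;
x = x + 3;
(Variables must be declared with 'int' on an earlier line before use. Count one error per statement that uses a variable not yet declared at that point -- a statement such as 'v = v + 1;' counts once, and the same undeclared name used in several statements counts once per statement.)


Scanning code line by line:
  Line 1: use 'x' -> ERROR (undeclared)
  Line 2: use 'x' -> ERROR (undeclared)
  Line 3: declare 'n' -> declared = ['n']
  Line 4: use 'x' -> ERROR (undeclared)
  Line 5: use 'x' -> ERROR (undeclared)
  Line 6: use 'x' -> ERROR (undeclared)
Total undeclared variable errors: 5

5


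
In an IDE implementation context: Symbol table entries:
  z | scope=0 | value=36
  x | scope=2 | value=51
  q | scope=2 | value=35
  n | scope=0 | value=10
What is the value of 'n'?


Searching symbol table for 'n':
  z | scope=0 | value=36
  x | scope=2 | value=51
  q | scope=2 | value=35
  n | scope=0 | value=10 <- MATCH
Found 'n' at scope 0 with value 10

10


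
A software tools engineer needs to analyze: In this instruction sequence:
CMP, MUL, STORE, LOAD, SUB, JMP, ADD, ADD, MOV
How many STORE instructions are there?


Scanning instruction sequence for STORE:
  Position 1: CMP
  Position 2: MUL
  Position 3: STORE <- MATCH
  Position 4: LOAD
  Position 5: SUB
  Position 6: JMP
  Position 7: ADD
  Position 8: ADD
  Position 9: MOV
Matches at positions: [3]
Total STORE count: 1

1


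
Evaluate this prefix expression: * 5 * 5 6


Parsing prefix expression: * 5 * 5 6
Step 1: Innermost operation '* 5 6'
  5 * 6 = 30
Step 2: Outer operation '* 5 [30]'
  5 * 30 = 150

150


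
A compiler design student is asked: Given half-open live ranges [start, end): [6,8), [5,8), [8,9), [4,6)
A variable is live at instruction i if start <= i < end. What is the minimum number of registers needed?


Live ranges:
  Var0: [6, 8)
  Var1: [5, 8)
  Var2: [8, 9)
  Var3: [4, 6)
Sweep-line events (position, delta, active):
  pos=4 start -> active=1
  pos=5 start -> active=2
  pos=6 end -> active=1
  pos=6 start -> active=2
  pos=8 end -> active=1
  pos=8 end -> active=0
  pos=8 start -> active=1
  pos=9 end -> active=0
Maximum simultaneous active: 2
Minimum registers needed: 2

2


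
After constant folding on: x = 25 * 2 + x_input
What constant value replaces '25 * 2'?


Identifying constant sub-expression:
  Original: x = 25 * 2 + x_input
  25 and 2 are both compile-time constants
  Evaluating: 25 * 2 = 50
  After folding: x = 50 + x_input

50


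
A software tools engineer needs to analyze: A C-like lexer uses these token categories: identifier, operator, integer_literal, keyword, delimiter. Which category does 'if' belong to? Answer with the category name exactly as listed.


Token: 'if'
Checking categories:
  identifier: no
  integer_literal: no
  operator: no
  keyword: YES
  delimiter: no
Category: keyword

keyword


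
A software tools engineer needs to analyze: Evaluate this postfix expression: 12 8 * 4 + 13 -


Processing tokens left to right:
Push 12, Push 8
Pop 12 and 8, compute 12 * 8 = 96, push 96
Push 4
Pop 96 and 4, compute 96 + 4 = 100, push 100
Push 13
Pop 100 and 13, compute 100 - 13 = 87, push 87
Stack result: 87

87


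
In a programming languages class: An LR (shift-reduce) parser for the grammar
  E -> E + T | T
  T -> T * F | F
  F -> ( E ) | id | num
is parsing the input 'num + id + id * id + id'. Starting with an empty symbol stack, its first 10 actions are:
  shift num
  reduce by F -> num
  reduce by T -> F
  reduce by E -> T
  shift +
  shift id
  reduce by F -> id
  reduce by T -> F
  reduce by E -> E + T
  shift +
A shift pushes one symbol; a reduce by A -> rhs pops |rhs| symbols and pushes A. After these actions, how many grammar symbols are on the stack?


Tracking the symbol stack through each action:
  Action 1: shift 'num' : push -> stack = [num] (size 1)
  Action 2: reduce by F -> num : pop 1, push F -> stack = [F] (size 1)
  Action 3: reduce by T -> F : pop 1, push T -> stack = [T] (size 1)
  Action 4: reduce by E -> T : pop 1, push E -> stack = [E] (size 1)
  Action 5: shift '+' : push -> stack = [E, +] (size 2)
  Action 6: shift 'id' : push -> stack = [E, +, id] (size 3)
  Action 7: reduce by F -> id : pop 1, push F -> stack = [E, +, F] (size 3)
  Action 8: reduce by T -> F : pop 1, push T -> stack = [E, +, T] (size 3)
  Action 9: reduce by E -> E + T : pop 3, push E -> stack = [E] (size 1)
  Action 10: shift '+' : push -> stack = [E, +] (size 2)
Final stack size: 2

2


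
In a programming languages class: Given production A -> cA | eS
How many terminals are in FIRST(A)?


Production: A -> cA | eS
Examining each alternative for leading terminals:
  A -> cA : first terminal = 'c'
  A -> eS : first terminal = 'e'
FIRST(A) = {c, e}
Count: 2

2


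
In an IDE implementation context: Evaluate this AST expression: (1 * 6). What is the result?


Expression: (1 * 6)
Evaluating step by step:
  1 * 6 = 6
Result: 6

6


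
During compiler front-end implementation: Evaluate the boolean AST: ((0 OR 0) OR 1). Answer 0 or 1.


Step 1: Evaluate inner node
  0 OR 0 = 0
Step 2: Evaluate root node
  0 OR 1 = 1

1


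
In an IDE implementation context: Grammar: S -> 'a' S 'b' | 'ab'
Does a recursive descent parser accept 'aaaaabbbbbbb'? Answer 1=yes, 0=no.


Grammar accepts strings of the form a^n b^n (n >= 1)
Word: 'aaaaabbbbbbb'
Counting: 5 a's and 7 b's
Check: 5 == 7? No
Mismatch: a-count != b-count
Rejected

0


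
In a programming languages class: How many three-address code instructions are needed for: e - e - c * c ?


Expression: e - e - c * c
Generating three-address code (respecting * over +/- precedence):
  Instruction 1: t1 = c * c
  Instruction 2: t2 = e - e
  Instruction 3: t3 = t2 - t1
Total instructions: 3

3


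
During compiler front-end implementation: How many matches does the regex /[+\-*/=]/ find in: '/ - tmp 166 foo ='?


Pattern: /[+\-*/=]/ (operators)
Input: '/ - tmp 166 foo ='
Scanning for matches:
  Match 1: '/'
  Match 2: '-'
  Match 3: '='
Total matches: 3

3


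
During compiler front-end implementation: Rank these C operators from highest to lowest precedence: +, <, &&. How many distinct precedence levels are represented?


Looking up precedence for each operator:
  + -> precedence 5
  < -> precedence 4
  && -> precedence 2
Sorted highest to lowest: +, <, &&
Distinct precedence values: [5, 4, 2]
Number of distinct levels: 3

3


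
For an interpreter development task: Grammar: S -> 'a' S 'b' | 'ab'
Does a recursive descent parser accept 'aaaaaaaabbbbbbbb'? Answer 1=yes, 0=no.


Grammar accepts strings of the form a^n b^n (n >= 1)
Word: 'aaaaaaaabbbbbbbb'
Counting: 8 a's and 8 b's
Check: 8 == 8? Yes
Derivation (S -> aSb applied 7 time(s), then S -> ab): S => aSb => aaSbb => aaaSbbb => aaaaSbbbb => aaaaaSbbbbb => aaaaaaSbbbbbb => aaaaaaaSbbbbbbb => aaaaaaaabbbbbbbb
Accepted

1
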